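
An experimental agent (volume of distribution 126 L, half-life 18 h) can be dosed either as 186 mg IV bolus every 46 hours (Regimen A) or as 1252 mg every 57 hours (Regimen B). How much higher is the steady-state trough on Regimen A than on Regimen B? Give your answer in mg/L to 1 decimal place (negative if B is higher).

-0.9 mg/L

Regimen A: f = (1/2)^(46/18) ≈ 0.1701; Cmin,ss = (186/126)·f/(1−f) ≈ 0.303 mg/L.
Regimen B: f = (1/2)^(57/18) ≈ 0.1114; Cmin,ss = (1252/126)·f/(1−f) ≈ 1.246 mg/L.
Difference ≈ 0.303 − 1.246 ≈ -0.943 mg/L.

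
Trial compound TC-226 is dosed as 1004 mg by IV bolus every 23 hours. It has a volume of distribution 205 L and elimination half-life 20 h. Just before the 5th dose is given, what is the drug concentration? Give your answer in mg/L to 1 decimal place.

3.9 mg/L

f = (1/2)^(τ/t½) = (1/2)^(23/20) ≈ 0.4506.
C₀ = D/Vd = 1004/205 ≈ 4.898 mg/L.
Before the 5th dose, 4 doses have been given. Superposition: Cmin = C₀·(f + f² + … + f^4).
≈ 4.898 × (0.4506 + 0.2030 + 0.0915 + 0.0412) ≈ 4.898 × 0.7863 ≈ 3.851 mg/L.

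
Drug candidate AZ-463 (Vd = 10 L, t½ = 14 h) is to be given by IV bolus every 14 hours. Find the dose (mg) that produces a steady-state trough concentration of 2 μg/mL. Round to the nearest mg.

τ/t½ = 14/14 ≈ 1, so f = (1/2)^(14/14) ≈ 0.500000.
Cmin,ss = (D/Vd)·f/(1−f), so D = Cmin,ss·Vd·(1−f)/f.
D = 2 × 10 × (1−f)/f ≈ 2 × 10 × 1.00000 ≈ 20.00 mg.

20 mg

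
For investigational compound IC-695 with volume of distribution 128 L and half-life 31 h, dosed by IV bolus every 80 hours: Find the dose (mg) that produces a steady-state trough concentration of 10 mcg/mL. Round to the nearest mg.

6377 mg

τ/t½ = 80/31 ≈ 2.5806, so f = (1/2)^(80/31) ≈ 0.167166.
Cmin,ss = (D/Vd)·f/(1−f), so D = Cmin,ss·Vd·(1−f)/f.
D = 10 × 128 × (1−f)/f ≈ 10 × 128 × 4.98208 ≈ 6377.06 mg.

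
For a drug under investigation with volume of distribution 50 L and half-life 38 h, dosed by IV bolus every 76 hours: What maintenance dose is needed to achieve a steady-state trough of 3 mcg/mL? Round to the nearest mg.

450 mg

τ/t½ = 76/38 ≈ 2, so f = (1/2)^(76/38) ≈ 0.250000.
Cmin,ss = (D/Vd)·f/(1−f), so D = Cmin,ss·Vd·(1−f)/f.
D = 3 × 50 × (1−f)/f ≈ 3 × 50 × 3.00000 ≈ 450.00 mg.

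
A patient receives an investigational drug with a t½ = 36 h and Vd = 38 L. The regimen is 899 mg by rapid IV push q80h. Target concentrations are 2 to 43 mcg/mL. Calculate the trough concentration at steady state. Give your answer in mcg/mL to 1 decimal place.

τ/t½ = 80/36 ≈ 2.2222, so fraction remaining f = (1/2)^(80/36) ≈ 0.2143.
At steady state, accumulation factor R = 1/(1 − e^(−kτ)) ≈ 1.2728.
Single-dose peak C₀ = D/Vd = 899/38 ≈ 23.658 mcg/mL.
Steady-state peak Cmax,ss = C₀·R ≈ 23.658 × 1.2728 ≈ 30.112 mcg/mL.
Steady-state trough Cmin,ss = Cmax,ss·f ≈ 30.112 × 0.2143 ≈ 6.453 mcg/mL.
Trough 6.5 mcg/mL vs MEC 2 mcg/mL: adequate.

6.5 mcg/mL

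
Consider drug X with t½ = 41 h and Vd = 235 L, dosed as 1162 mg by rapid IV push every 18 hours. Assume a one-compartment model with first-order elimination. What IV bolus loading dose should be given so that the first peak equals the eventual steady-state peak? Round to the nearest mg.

f = (1/2)^(18/41) ≈ 0.737633; accumulation ratio R = 1/(1−f) ≈ 3.81145.
Loading dose to hit Cmax,ss on first dose: D_load = D_maint·R ≈ 1162 × 3.81145 ≈ 4428.90 mg.

4429 mg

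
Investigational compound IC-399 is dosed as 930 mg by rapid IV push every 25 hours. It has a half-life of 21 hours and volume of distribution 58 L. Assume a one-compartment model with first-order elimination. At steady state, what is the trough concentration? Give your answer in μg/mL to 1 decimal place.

12.5 μg/mL

k = ln2/t½ = ln2/21 ≈ 0.033007 h⁻¹; fraction remaining f = e^(−kτ) = e^(−0.033007×25) ≈ 0.4382.
Single-dose peak C₀ = D/Vd = 930/58 ≈ 16.034 μg/mL.
Steady-state trough Cmin,ss = C₀·f/(1−f) ≈ 16.034 × 0.4382/0.5618 ≈ 12.506 μg/mL.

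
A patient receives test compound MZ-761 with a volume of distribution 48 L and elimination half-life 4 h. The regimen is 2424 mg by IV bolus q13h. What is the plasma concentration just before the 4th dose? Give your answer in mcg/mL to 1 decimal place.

f = (1/2)^(τ/t½) = (1/2)^(13/4) ≈ 0.1051.
C₀ = D/Vd = 2424/48 ≈ 50.500 mcg/mL.
Before the 4th dose, 3 doses have been given. Superposition: Cmin = C₀·(f + f² + … + f^3).
≈ 50.500 × (0.1051 + 0.0110 + 0.0012) ≈ 50.500 × 0.1173 ≈ 5.924 mcg/mL.

5.9 mcg/mL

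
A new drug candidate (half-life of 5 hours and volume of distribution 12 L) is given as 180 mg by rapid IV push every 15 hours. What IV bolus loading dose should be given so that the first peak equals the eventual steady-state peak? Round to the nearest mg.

206 mg

f = (1/2)^(15/5) ≈ 0.125000; accumulation ratio R = 1/(1−f) ≈ 1.14286.
Loading dose to hit Cmax,ss on first dose: D_load = D_maint·R ≈ 180 × 1.14286 ≈ 205.71 mg.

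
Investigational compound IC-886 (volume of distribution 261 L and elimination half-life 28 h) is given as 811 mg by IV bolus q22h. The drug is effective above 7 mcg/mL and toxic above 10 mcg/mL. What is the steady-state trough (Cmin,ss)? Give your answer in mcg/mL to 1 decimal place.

τ/t½ = 22/28 ≈ 0.78571, so fraction remaining f = (1/2)^(22/28) ≈ 0.5801.
At steady state, accumulation factor R = 1/(1 − e^(−kτ)) ≈ 2.3815.
Single-dose peak C₀ = D/Vd = 811/261 ≈ 3.107 mcg/mL.
Cmax,ss = C₀/(1 − f) ≈ 3.107/0.4199 ≈ 7.399 mcg/mL.
One interval later, Cmin,ss = Cmax,ss·e^(−kτ) ≈ 7.399 × 0.5801 ≈ 4.292 mcg/mL.
Trough 4.3 mcg/mL vs MEC 7 mcg/mL: subtherapeutic.

4.3 mcg/mL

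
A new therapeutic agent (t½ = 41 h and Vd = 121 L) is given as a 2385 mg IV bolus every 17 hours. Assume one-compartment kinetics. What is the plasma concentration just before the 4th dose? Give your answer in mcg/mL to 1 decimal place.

f = (1/2)^(τ/t½) = (1/2)^(17/41) ≈ 0.7502.
C₀ = D/Vd = 2385/121 ≈ 19.711 mcg/mL.
Before the 4th dose, 3 doses have been given. Superposition: Cmin = C₀·(f + f² + … + f^3).
≈ 19.711 × (0.7502 + 0.5628 + 0.4222) ≈ 19.711 × 1.7352 ≈ 34.203 mcg/mL.

34.2 mcg/mL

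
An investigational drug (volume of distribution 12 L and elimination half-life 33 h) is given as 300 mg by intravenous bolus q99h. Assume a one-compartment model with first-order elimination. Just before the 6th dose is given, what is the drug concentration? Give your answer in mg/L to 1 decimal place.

f = (1/2)^(τ/t½) = (1/2)^(99/33) ≈ 0.1250.
C₀ = D/Vd = 300/12 ≈ 25.000 mg/L.
Before the 6th dose, 5 doses have been given. Superposition: Cmin = C₀·(f + f² + … + f^5).
≈ 25.000 × (0.1250 + 0.0156 + 0.0020 + 0.0002 + 0.0000) ≈ 25.000 × 0.1428 ≈ 3.570 mg/L.

3.6 mg/L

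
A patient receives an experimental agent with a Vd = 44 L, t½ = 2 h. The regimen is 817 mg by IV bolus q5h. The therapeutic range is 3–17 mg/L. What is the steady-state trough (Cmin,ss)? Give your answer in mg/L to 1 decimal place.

4.0 mg/L

k = ln2/t½ = ln2/2 ≈ 0.346574 h⁻¹; fraction remaining f = e^(−kτ) = e^(−0.346574×5) ≈ 0.1768.
Each bolus raises the concentration by D/Vd = 817/44 ≈ 18.568 mg/L.
Steady-state trough Cmin,ss = C₀·f/(1−f) ≈ 18.568 × 0.1768/0.8232 ≈ 3.988 mg/L.
Trough 4.0 mg/L vs MEC 3 mg/L: adequate.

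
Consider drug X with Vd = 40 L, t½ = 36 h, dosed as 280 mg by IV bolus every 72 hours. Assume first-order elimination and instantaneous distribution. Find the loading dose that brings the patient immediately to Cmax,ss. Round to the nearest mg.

373 mg

f = (1/2)^(72/36) ≈ 0.250000; accumulation ratio R = 1/(1−f) ≈ 1.33333.
Loading dose to hit Cmax,ss on first dose: D_load = D_maint·R ≈ 280 × 1.33333 ≈ 373.33 mg.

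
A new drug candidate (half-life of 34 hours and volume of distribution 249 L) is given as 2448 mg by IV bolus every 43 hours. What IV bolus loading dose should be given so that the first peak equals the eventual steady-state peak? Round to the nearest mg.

4193 mg

f = (1/2)^(43/34) ≈ 0.416184; accumulation ratio R = 1/(1−f) ≈ 1.71287.
Loading dose to hit Cmax,ss on first dose: D_load = D_maint·R ≈ 2448 × 1.71287 ≈ 4193.11 mg.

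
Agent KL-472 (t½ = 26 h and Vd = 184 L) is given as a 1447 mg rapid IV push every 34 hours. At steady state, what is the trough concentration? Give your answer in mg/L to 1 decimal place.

5.3 mg/L

Over one 34-h interval, 34/26 ≈ 1.3077 half-lives elapse, leaving f ≈ 0.4040 of each dose.
Each bolus raises the concentration by D/Vd = 1447/184 ≈ 7.864 mg/L.
Steady-state trough Cmin,ss = C₀·f/(1−f) ≈ 7.864 × 0.4040/0.5960 ≈ 5.331 mg/L.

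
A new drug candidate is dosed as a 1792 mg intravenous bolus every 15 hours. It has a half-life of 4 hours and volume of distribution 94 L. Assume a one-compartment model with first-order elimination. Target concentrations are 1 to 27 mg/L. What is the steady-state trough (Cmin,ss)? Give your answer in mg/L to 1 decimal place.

k = ln2/t½ = ln2/4 ≈ 0.173287 h⁻¹; fraction remaining f = e^(−kτ) = e^(−0.173287×15) ≈ 0.0743.
Accumulation ratio R = 1/(1 − f) ≈ 1/0.9257 ≈ 1.0803.
Each bolus raises the concentration by D/Vd = 1792/94 ≈ 19.064 mg/L.
Cmax,ss = C₀/(1 − f) ≈ 19.064/0.9257 ≈ 20.594 mg/L.
One interval later, Cmin,ss = Cmax,ss·e^(−kτ) ≈ 20.594 × 0.0743 ≈ 1.530 mg/L.
Trough 1.5 mg/L vs MEC 1 mg/L: adequate.

1.5 mg/L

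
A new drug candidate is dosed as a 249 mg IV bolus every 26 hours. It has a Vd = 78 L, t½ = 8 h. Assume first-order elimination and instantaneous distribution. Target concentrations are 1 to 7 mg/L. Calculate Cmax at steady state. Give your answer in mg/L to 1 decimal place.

3.6 mg/L

τ/t½ = 26/8 ≈ 3.25, so fraction remaining f = (1/2)^(26/8) ≈ 0.1051.
Accumulation ratio R = 1/(1 − f) ≈ 1/0.8949 ≈ 1.1174.
Each bolus raises the concentration by D/Vd = 249/78 ≈ 3.192 mg/L.
Steady-state peak Cmax,ss = C₀·R ≈ 3.192 × 1.1174 ≈ 3.567 mg/L.
Peak 3.6 mg/L vs MTC 7 mg/L: below toxic threshold.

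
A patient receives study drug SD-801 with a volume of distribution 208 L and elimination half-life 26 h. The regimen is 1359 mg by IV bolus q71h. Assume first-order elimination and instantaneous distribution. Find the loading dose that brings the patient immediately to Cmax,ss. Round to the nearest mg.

1600 mg

f = (1/2)^(71/26) ≈ 0.150646; accumulation ratio R = 1/(1−f) ≈ 1.17737.
Loading dose to hit Cmax,ss on first dose: D_load = D_maint·R ≈ 1359 × 1.17737 ≈ 1600.05 mg.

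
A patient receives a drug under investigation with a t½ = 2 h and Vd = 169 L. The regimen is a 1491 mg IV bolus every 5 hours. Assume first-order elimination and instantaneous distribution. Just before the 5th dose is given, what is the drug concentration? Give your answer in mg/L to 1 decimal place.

1.9 mg/L

f = (1/2)^(τ/t½) = (1/2)^(5/2) ≈ 0.1768.
C₀ = D/Vd = 1491/169 ≈ 8.822 mg/L.
Before the 5th dose, 4 doses have been given. Superposition: Cmin = C₀·(f + f² + … + f^4).
≈ 8.822 × (0.1768 + 0.0313 + 0.0055 + 0.0010) ≈ 8.822 × 0.2146 ≈ 1.893 mg/L.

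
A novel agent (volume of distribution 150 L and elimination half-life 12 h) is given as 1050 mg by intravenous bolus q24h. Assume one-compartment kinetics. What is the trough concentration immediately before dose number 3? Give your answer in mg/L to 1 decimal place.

2.2 mg/L

f = (1/2)^(τ/t½) = (1/2)^(24/12) ≈ 0.2500.
C₀ = D/Vd = 1050/150 ≈ 7.000 mg/L.
Before the 3rd dose, 2 doses have been given. Superposition: Cmin = C₀·(f + f²).
≈ 7.000 × (0.2500 + 0.0625) ≈ 7.000 × 0.3125 ≈ 2.188 mg/L.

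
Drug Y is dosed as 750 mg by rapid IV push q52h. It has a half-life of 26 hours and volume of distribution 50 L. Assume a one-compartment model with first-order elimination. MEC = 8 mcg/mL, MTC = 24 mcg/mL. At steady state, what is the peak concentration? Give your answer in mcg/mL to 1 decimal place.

The dosing interval is 2 half-lives, so f = 2^(−2) = 0.25.
At steady state, R = 1/(1 − 0.25) = 4/3.
Single-dose peak C₀ = D/Vd = 750/50 = 15 mcg/mL.
Steady-state peak Cmax,ss = C₀·R = 15 × 4/3 ≈ 20.000 mcg/mL.
Peak 20.0 mcg/mL vs MTC 24 mcg/mL: below toxic threshold.

20.0 mcg/mL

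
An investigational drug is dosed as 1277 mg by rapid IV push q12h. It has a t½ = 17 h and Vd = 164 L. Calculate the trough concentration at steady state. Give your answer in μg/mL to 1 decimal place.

k = ln2/t½ = ln2/17 ≈ 0.040773 h⁻¹; fraction remaining f = e^(−kτ) = e^(−0.040773×12) ≈ 0.6131.
Accumulation ratio R = 1/(1 − f) ≈ 1/0.3869 ≈ 2.5846.
Each bolus raises the concentration by D/Vd = 1277/164 ≈ 7.787 μg/mL.
Cmax,ss = C₀/(1 − f) ≈ 7.787/0.3869 ≈ 20.127 μg/mL.
Steady-state trough Cmin,ss = Cmax,ss·f ≈ 20.127 × 0.6131 ≈ 12.340 μg/mL.

12.3 μg/mL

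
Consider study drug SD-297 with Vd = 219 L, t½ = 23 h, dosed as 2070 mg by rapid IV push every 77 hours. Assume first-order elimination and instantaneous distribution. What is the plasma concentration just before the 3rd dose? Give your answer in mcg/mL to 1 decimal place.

f = (1/2)^(τ/t½) = (1/2)^(77/23) ≈ 0.0982.
C₀ = D/Vd = 2070/219 ≈ 9.452 mcg/mL.
Before the 3rd dose, 2 doses have been given. Superposition: Cmin = C₀·(f + f²).
≈ 9.452 × (0.0982 + 0.0096) ≈ 9.452 × 0.1078 ≈ 1.019 mcg/mL.

1.0 mcg/mL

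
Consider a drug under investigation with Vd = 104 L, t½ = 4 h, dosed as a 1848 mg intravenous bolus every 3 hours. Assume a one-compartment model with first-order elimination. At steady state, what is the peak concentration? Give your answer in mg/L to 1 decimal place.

τ/t½ = 3/4 ≈ 0.75, so fraction remaining f = (1/2)^(3/4) ≈ 0.5946.
At steady state, accumulation factor R = 1/(1 − e^(−kτ)) ≈ 2.4667.
Each bolus raises the concentration by D/Vd = 1848/104 ≈ 17.769 mg/L.
Cmax,ss = C₀/(1 − f) ≈ 17.769/0.4054 ≈ 43.831 mg/L.

43.8 mg/L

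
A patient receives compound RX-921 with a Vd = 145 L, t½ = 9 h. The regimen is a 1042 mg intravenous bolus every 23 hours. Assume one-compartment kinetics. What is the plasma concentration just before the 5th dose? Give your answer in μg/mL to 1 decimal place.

f = (1/2)^(τ/t½) = (1/2)^(23/9) ≈ 0.1701.
C₀ = D/Vd = 1042/145 ≈ 7.186 μg/mL.
Before the 5th dose, 4 doses have been given. Superposition: Cmin = C₀·(f + f² + … + f^4).
≈ 7.186 × (0.1701 + 0.0289 + 0.0049 + 0.0008) ≈ 7.186 × 0.2047 ≈ 1.471 μg/mL.

1.5 μg/mL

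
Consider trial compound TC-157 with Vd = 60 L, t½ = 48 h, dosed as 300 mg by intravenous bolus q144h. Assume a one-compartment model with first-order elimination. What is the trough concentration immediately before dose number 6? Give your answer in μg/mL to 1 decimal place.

f = (1/2)^(τ/t½) = (1/2)^(144/48) ≈ 0.1250.
C₀ = D/Vd = 300/60 ≈ 5.000 μg/mL.
Before the 6th dose, 5 doses have been given. Superposition: Cmin = C₀·(f + f² + … + f^5).
≈ 5.000 × (0.1250 + 0.0156 + 0.0020 + 0.0002 + 0.0000) ≈ 5.000 × 0.1428 ≈ 0.714 μg/mL.

0.7 μg/mL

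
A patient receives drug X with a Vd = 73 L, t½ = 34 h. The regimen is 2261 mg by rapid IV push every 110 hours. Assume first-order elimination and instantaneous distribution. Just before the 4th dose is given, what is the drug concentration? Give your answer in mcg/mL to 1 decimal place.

f = (1/2)^(τ/t½) = (1/2)^(110/34) ≈ 0.1062.
C₀ = D/Vd = 2261/73 ≈ 30.973 mcg/mL.
Before the 4th dose, 3 doses have been given. Superposition: Cmin = C₀·(f + f² + … + f^3).
≈ 30.973 × (0.1062 + 0.0113 + 0.0012) ≈ 30.973 × 0.1187 ≈ 3.676 mcg/mL.

3.7 mcg/mL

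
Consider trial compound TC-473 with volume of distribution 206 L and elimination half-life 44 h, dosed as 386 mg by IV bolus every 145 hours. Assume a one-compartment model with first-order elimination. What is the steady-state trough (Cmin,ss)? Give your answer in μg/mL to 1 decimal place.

0.2 μg/mL

τ/t½ = 145/44 ≈ 3.2955, so fraction remaining f = (1/2)^(145/44) ≈ 0.1019.
Accumulation ratio R = 1/(1 − f) ≈ 1/0.8981 ≈ 1.1135.
Single-dose peak C₀ = D/Vd = 386/206 ≈ 1.874 μg/mL.
Cmax,ss = C₀/(1 − f) ≈ 1.874/0.8981 ≈ 2.087 μg/mL.
One interval later, Cmin,ss = Cmax,ss·e^(−kτ) ≈ 2.087 × 0.1019 ≈ 0.213 μg/mL.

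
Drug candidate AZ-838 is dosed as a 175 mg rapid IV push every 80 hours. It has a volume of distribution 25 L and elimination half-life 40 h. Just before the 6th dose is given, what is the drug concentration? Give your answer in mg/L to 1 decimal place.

2.3 mg/L

f = (1/2)^(τ/t½) = (1/2)^(80/40) ≈ 0.2500.
C₀ = D/Vd = 175/25 ≈ 7.000 mg/L.
Before the 6th dose, 5 doses have been given. Superposition: Cmin = C₀·(f + f² + … + f^5).
≈ 7.000 × (0.2500 + 0.0625 + 0.0156 + 0.0039 + 0.0010) ≈ 7.000 × 0.3330 ≈ 2.331 mg/L.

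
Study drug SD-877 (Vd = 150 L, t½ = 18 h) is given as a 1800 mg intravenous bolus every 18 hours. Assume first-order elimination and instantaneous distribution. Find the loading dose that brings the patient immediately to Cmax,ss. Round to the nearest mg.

3600 mg

f = (1/2)^(18/18) ≈ 0.500000; accumulation ratio R = 1/(1−f) ≈ 2.00000.
Loading dose to hit Cmax,ss on first dose: D_load = D_maint·R ≈ 1800 × 2.00000 ≈ 3600.00 mg.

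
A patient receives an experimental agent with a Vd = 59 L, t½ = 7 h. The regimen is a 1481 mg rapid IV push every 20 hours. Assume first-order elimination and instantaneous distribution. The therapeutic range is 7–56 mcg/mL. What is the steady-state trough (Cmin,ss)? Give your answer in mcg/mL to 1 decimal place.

τ/t½ = 20/7 ≈ 2.8571, so fraction remaining f = (1/2)^(20/7) ≈ 0.1380.
Each bolus raises the concentration by D/Vd = 1481/59 ≈ 25.102 mcg/mL.
Steady-state trough Cmin,ss = C₀·f/(1−f) ≈ 25.102 × 0.1380/0.8620 ≈ 4.019 mcg/mL.
Trough 4.0 mcg/mL vs MEC 7 mcg/mL: subtherapeutic.

4.0 mcg/mL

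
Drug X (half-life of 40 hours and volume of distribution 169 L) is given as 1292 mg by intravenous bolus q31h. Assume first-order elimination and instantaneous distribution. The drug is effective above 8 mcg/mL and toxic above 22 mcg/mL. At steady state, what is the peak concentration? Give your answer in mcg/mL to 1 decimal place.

Over one 31-h interval, 31/40 ≈ 0.775 half-lives elapse, leaving f ≈ 0.5844 of each dose.
At steady state, accumulation factor R = 1/(1 − e^(−kτ)) ≈ 2.4062.
Each bolus raises the concentration by D/Vd = 1292/169 ≈ 7.645 mcg/mL.
Steady-state peak Cmax,ss = C₀·R ≈ 7.645 × 2.4062 ≈ 18.395 mcg/mL.
Peak 18.4 mcg/mL vs MTC 22 mcg/mL: below toxic threshold.

18.4 mcg/mL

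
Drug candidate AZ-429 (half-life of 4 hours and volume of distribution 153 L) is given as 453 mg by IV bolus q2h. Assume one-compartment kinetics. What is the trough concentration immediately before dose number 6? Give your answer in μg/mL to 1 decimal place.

f = (1/2)^(τ/t½) = (1/2)^(2/4) ≈ 0.7071.
C₀ = D/Vd = 453/153 ≈ 2.961 μg/mL.
Before the 6th dose, 5 doses have been given. Superposition: Cmin = C₀·(f + f² + … + f^5).
≈ 2.961 × (0.7071 + 0.5000 + 0.3535 + 0.2500 + 0.1768) ≈ 2.961 × 1.9874 ≈ 5.885 μg/mL.

5.9 μg/mL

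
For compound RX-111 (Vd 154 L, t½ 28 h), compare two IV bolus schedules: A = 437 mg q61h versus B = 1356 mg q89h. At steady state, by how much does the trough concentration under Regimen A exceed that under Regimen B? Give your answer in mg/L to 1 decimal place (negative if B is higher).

-0.3 mg/L

Regimen A: f = (1/2)^(61/28) ≈ 0.2209; Cmin,ss = (437/154)·f/(1−f) ≈ 0.805 mg/L.
Regimen B: f = (1/2)^(89/28) ≈ 0.1104; Cmin,ss = (1356/154)·f/(1−f) ≈ 1.093 mg/L.
Difference ≈ 0.805 − 1.093 ≈ -0.288 mg/L.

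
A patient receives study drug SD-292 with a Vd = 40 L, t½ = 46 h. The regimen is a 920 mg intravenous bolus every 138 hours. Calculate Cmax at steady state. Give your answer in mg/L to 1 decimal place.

The dosing interval is 3 half-lives, so f = 2^(−3) = 0.125.
Accumulation ratio R = 1/(1 − f) = 1/0.875 = 8/7.
Single-dose peak C₀ = D/Vd = 920/40 = 23 mg/L.
Steady-state peak Cmax,ss = C₀·R = 23 × 8/7 ≈ 26.286 mg/L.

26.3 mg/L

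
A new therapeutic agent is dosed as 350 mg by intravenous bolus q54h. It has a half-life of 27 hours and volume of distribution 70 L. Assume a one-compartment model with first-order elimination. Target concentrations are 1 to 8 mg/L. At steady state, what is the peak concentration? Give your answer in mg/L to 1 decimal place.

6.7 mg/L

τ = 54 h = 2 half-lives, so f = (1/2)^2 = 0.25.
Accumulation ratio R = 1/(1 − f) = 1/0.75 = 4/3.
Single-dose peak C₀ = D/Vd = 350/70 = 5 mg/L.
Steady-state peak Cmax,ss = C₀·R = 5 × 4/3 ≈ 6.667 mg/L.
Peak 6.7 mg/L vs MTC 8 mg/L: below toxic threshold.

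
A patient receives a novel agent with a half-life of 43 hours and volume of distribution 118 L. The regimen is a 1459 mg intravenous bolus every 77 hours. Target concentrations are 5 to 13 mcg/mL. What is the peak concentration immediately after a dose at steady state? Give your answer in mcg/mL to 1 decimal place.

17.4 mcg/mL

τ/t½ = 77/43 ≈ 1.7907, so fraction remaining f = (1/2)^(77/43) ≈ 0.2890.
Accumulation ratio R = 1/(1 − f) ≈ 1/0.7110 ≈ 1.4065.
Each bolus raises the concentration by D/Vd = 1459/118 ≈ 12.364 mcg/mL.
Steady-state peak Cmax,ss = C₀·R ≈ 12.364 × 1.4065 ≈ 17.390 mcg/mL.
Peak 17.4 mcg/mL vs MTC 13 mcg/mL: exceeds toxic threshold.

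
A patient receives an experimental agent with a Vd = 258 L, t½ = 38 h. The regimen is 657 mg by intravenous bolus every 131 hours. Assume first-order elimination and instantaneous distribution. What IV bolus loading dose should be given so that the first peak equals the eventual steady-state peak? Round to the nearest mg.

723 mg

f = (1/2)^(131/38) ≈ 0.091672; accumulation ratio R = 1/(1−f) ≈ 1.10092.
Loading dose to hit Cmax,ss on first dose: D_load = D_maint·R ≈ 657 × 1.10092 ≈ 723.30 mg.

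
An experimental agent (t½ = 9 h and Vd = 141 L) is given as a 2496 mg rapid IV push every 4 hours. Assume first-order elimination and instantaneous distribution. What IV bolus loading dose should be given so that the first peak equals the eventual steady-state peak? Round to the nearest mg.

f = (1/2)^(4/9) ≈ 0.734867; accumulation ratio R = 1/(1−f) ≈ 3.77169.
Loading dose to hit Cmax,ss on first dose: D_load = D_maint·R ≈ 2496 × 3.77169 ≈ 9414.14 mg.

9414 mg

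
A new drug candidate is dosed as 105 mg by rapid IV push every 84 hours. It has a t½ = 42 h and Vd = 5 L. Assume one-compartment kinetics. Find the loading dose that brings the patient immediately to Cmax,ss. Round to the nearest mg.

f = (1/2)^(84/42) ≈ 0.250000; accumulation ratio R = 1/(1−f) ≈ 1.33333.
Loading dose to hit Cmax,ss on first dose: D_load = D_maint·R ≈ 105 × 1.33333 ≈ 140.00 mg.

140 mg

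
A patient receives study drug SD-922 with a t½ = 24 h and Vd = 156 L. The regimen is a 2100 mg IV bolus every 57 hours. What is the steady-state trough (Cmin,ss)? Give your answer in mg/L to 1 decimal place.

Over one 57-h interval, 57/24 ≈ 2.375 half-lives elapse, leaving f ≈ 0.1928 of each dose.
Single-dose peak C₀ = D/Vd = 2100/156 ≈ 13.462 mg/L.
Steady-state trough Cmin,ss = C₀·f/(1−f) ≈ 13.462 × 0.1928/0.8072 ≈ 3.215 mg/L.

3.2 mg/L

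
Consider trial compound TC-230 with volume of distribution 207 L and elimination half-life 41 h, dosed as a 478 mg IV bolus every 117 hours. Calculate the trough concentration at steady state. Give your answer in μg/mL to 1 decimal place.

0.4 μg/mL

τ/t½ = 117/41 ≈ 2.8537, so fraction remaining f = (1/2)^(117/41) ≈ 0.1383.
Single-dose peak C₀ = D/Vd = 478/207 ≈ 2.309 μg/mL.
Steady-state trough Cmin,ss = C₀·f/(1−f) ≈ 2.309 × 0.1383/0.8617 ≈ 0.371 μg/mL.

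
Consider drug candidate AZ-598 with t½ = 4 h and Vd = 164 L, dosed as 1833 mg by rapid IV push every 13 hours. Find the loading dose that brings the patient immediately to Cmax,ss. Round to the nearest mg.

2048 mg

f = (1/2)^(13/4) ≈ 0.105112; accumulation ratio R = 1/(1−f) ≈ 1.11746.
Loading dose to hit Cmax,ss on first dose: D_load = D_maint·R ≈ 1833 × 1.11746 ≈ 2048.30 mg.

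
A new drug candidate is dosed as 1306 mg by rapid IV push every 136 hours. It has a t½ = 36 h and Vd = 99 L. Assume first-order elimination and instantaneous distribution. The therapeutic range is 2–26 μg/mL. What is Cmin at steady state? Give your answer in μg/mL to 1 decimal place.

k = ln2/t½ = ln2/36 ≈ 0.019254 h⁻¹; fraction remaining f = e^(−kτ) = e^(−0.019254×136) ≈ 0.0729.
Each bolus raises the concentration by D/Vd = 1306/99 ≈ 13.192 μg/mL.
Steady-state trough Cmin,ss = C₀·f/(1−f) ≈ 13.192 × 0.0729/0.9271 ≈ 1.037 μg/mL.
Trough 1.0 μg/mL vs MEC 2 μg/mL: subtherapeutic.

1.0 μg/mL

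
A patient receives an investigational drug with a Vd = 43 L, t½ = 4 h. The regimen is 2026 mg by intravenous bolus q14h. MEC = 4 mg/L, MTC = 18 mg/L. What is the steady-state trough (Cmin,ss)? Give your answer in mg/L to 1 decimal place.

k = ln2/t½ = ln2/4 ≈ 0.173287 h⁻¹; fraction remaining f = e^(−kτ) = e^(−0.173287×14) ≈ 0.0884.
Each bolus raises the concentration by D/Vd = 2026/43 ≈ 47.116 mg/L.
Steady-state trough Cmin,ss = C₀·f/(1−f) ≈ 47.116 × 0.0884/0.9116 ≈ 4.569 mg/L.
Trough 4.6 mg/L vs MEC 4 mg/L: adequate.

4.6 mg/L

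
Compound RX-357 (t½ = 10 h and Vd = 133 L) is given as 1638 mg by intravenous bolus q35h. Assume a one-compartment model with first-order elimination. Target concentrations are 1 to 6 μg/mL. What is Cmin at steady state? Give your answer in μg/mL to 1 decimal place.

1.2 μg/mL

Over one 35-h interval, 35/10 ≈ 3.5 half-lives elapse, leaving f ≈ 0.0884 of each dose.
Each bolus raises the concentration by D/Vd = 1638/133 ≈ 12.316 μg/mL.
Steady-state trough Cmin,ss = C₀·f/(1−f) ≈ 12.316 × 0.0884/0.9116 ≈ 1.194 μg/mL.
Trough 1.2 μg/mL vs MEC 1 μg/mL: adequate.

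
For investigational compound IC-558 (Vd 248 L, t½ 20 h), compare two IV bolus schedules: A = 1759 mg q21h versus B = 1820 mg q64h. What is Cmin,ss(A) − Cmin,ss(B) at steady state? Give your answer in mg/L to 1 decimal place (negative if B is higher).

Regimen A: f = (1/2)^(21/20) ≈ 0.4830; Cmin,ss = (1759/248)·f/(1−f) ≈ 6.626 mg/L.
Regimen B: f = (1/2)^(64/20) ≈ 0.1088; Cmin,ss = (1820/248)·f/(1−f) ≈ 0.896 mg/L.
Difference ≈ 6.626 − 0.896 ≈ 5.730 mg/L.

5.7 mg/L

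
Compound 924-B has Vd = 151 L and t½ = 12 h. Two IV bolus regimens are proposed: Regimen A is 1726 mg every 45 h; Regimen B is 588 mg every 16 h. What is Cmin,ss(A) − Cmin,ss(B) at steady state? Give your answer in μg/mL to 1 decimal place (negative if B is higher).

-1.6 μg/mL

Regimen A: f = (1/2)^(45/12) ≈ 0.0743; Cmin,ss = (1726/151)·f/(1−f) ≈ 0.917 μg/mL.
Regimen B: f = (1/2)^(16/12) ≈ 0.3969; Cmin,ss = (588/151)·f/(1−f) ≈ 2.563 μg/mL.
Difference ≈ 0.917 − 2.563 ≈ -1.646 μg/mL.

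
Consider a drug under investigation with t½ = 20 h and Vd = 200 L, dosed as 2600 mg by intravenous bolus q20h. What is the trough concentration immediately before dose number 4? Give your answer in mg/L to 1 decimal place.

11.4 mg/L

f = (1/2)^(τ/t½) = (1/2)^(20/20) ≈ 0.5000.
C₀ = D/Vd = 2600/200 ≈ 13.000 mg/L.
Before the 4th dose, 3 doses have been given. Superposition: Cmin = C₀·(f + f² + … + f^3).
≈ 13.000 × (0.5000 + 0.2500 + 0.1250) ≈ 13.000 × 0.8750 ≈ 11.375 mg/L.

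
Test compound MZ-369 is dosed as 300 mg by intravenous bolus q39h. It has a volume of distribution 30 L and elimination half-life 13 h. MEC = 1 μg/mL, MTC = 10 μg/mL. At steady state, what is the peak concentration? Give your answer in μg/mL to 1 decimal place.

The dosing interval is 3 half-lives, so f = 2^(−3) = 0.125.
At steady state, R = 1/(1 − 0.125) = 8/7.
Single-dose peak C₀ = D/Vd = 300/30 = 10 μg/mL.
Steady-state peak Cmax,ss = C₀·R = 10 × 8/7 ≈ 11.429 μg/mL.
Peak 11.4 μg/mL vs MTC 10 μg/mL: exceeds toxic threshold.

11.4 μg/mL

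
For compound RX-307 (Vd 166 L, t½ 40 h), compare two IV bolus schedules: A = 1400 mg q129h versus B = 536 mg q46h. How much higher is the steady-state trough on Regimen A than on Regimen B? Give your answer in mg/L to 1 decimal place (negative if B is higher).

Regimen A: f = (1/2)^(129/40) ≈ 0.1069; Cmin,ss = (1400/166)·f/(1−f) ≈ 1.009 mg/L.
Regimen B: f = (1/2)^(46/40) ≈ 0.4506; Cmin,ss = (536/166)·f/(1−f) ≈ 2.648 mg/L.
Difference ≈ 1.009 − 2.648 ≈ -1.639 mg/L.

-1.6 mg/L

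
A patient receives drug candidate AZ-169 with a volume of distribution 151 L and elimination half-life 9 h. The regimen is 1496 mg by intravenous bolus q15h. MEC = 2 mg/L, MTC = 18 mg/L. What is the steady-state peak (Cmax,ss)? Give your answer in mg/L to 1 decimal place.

14.5 mg/L

k = ln2/t½ = ln2/9 ≈ 0.077016 h⁻¹; fraction remaining f = e^(−kτ) = e^(−0.077016×15) ≈ 0.3150.
Accumulation ratio R = 1/(1 − f) ≈ 1/0.6850 ≈ 1.4599.
Each bolus raises the concentration by D/Vd = 1496/151 ≈ 9.907 mg/L.
Steady-state peak Cmax,ss = C₀·R ≈ 9.907 × 1.4599 ≈ 14.463 mg/L.
Peak 14.5 mg/L vs MTC 18 mg/L: below toxic threshold.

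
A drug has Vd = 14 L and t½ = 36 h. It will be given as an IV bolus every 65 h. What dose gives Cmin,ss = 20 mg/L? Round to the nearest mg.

τ/t½ = 65/36 ≈ 1.8056, so f = (1/2)^(65/36) ≈ 0.286071.
Cmin,ss = (D/Vd)·f/(1−f), so D = Cmin,ss·Vd·(1−f)/f.
D = 20 × 14 × (1−f)/f ≈ 20 × 14 × 2.49564 ≈ 698.78 mg.

699 mg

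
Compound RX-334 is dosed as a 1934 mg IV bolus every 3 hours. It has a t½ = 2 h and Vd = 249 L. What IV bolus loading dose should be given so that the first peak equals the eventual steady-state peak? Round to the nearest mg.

f = (1/2)^(3/2) ≈ 0.353553; accumulation ratio R = 1/(1−f) ≈ 1.54692.
Loading dose to hit Cmax,ss on first dose: D_load = D_maint·R ≈ 1934 × 1.54692 ≈ 2991.74 mg.

2992 mg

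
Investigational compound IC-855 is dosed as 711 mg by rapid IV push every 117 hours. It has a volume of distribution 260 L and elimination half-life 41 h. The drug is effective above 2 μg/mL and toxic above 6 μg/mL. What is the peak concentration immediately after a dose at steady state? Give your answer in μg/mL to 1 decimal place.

3.2 μg/mL

τ/t½ = 117/41 ≈ 2.8537, so fraction remaining f = (1/2)^(117/41) ≈ 0.1383.
Accumulation ratio R = 1/(1 − f) ≈ 1/0.8617 ≈ 1.1605.
Single-dose peak C₀ = D/Vd = 711/260 ≈ 2.735 μg/mL.
Steady-state peak Cmax,ss = C₀·R ≈ 2.735 × 1.1605 ≈ 3.174 μg/mL.
Peak 3.2 μg/mL vs MTC 6 μg/mL: below toxic threshold.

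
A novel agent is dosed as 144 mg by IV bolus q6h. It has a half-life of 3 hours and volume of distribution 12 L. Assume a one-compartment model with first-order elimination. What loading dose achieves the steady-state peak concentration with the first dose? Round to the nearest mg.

f = (1/2)^(6/3) ≈ 0.250000; accumulation ratio R = 1/(1−f) ≈ 1.33333.
Loading dose to hit Cmax,ss on first dose: D_load = D_maint·R ≈ 144 × 1.33333 ≈ 192.00 mg.

192 mg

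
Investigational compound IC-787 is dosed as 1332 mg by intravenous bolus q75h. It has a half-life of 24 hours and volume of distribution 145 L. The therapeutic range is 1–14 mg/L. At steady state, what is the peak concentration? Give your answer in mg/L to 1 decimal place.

10.4 mg/L

k = ln2/t½ = ln2/24 ≈ 0.028881 h⁻¹; fraction remaining f = e^(−kτ) = e^(−0.028881×75) ≈ 0.1146.
Accumulation ratio R = 1/(1 − f) ≈ 1/0.8854 ≈ 1.1294.
Each bolus raises the concentration by D/Vd = 1332/145 ≈ 9.186 mg/L.
Steady-state peak Cmax,ss = C₀·R ≈ 9.186 × 1.1294 ≈ 10.375 mg/L.
Peak 10.4 mg/L vs MTC 14 mg/L: below toxic threshold.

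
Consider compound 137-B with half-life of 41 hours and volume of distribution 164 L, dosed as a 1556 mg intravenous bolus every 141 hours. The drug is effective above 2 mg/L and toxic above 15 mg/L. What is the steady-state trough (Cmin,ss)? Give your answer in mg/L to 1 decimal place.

1.0 mg/L

k = ln2/t½ = ln2/41 ≈ 0.016906 h⁻¹; fraction remaining f = e^(−kτ) = e^(−0.016906×141) ≈ 0.0922.
Single-dose peak C₀ = D/Vd = 1556/164 ≈ 9.488 mg/L.
Steady-state trough Cmin,ss = C₀·f/(1−f) ≈ 9.488 × 0.0922/0.9078 ≈ 0.964 mg/L.
Trough 1.0 mg/L vs MEC 2 mg/L: subtherapeutic.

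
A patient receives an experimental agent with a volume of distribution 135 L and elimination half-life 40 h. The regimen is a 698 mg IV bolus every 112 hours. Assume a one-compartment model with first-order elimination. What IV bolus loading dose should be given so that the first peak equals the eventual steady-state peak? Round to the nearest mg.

815 mg

f = (1/2)^(112/40) ≈ 0.143587; accumulation ratio R = 1/(1−f) ≈ 1.16766.
Loading dose to hit Cmax,ss on first dose: D_load = D_maint·R ≈ 698 × 1.16766 ≈ 815.03 mg.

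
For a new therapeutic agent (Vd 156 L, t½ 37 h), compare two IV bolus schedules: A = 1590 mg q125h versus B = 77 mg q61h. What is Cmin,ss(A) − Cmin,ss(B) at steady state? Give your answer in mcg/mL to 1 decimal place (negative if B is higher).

0.9 mcg/mL

Regimen A: f = (1/2)^(125/37) ≈ 0.0962; Cmin,ss = (1590/156)·f/(1−f) ≈ 1.085 mcg/mL.
Regimen B: f = (1/2)^(61/37) ≈ 0.3189; Cmin,ss = (77/156)·f/(1−f) ≈ 0.231 mcg/mL.
Difference ≈ 1.085 − 0.231 ≈ 0.854 mcg/mL.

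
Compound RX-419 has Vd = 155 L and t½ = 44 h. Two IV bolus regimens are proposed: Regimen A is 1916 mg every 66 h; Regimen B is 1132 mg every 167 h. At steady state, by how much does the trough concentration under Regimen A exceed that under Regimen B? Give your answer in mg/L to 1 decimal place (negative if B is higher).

Regimen A: f = (1/2)^(66/44) ≈ 0.3536; Cmin,ss = (1916/155)·f/(1−f) ≈ 6.762 mg/L.
Regimen B: f = (1/2)^(167/44) ≈ 0.0720; Cmin,ss = (1132/155)·f/(1−f) ≈ 0.567 mg/L.
Difference ≈ 6.762 − 0.567 ≈ 6.195 mg/L.

6.2 mg/L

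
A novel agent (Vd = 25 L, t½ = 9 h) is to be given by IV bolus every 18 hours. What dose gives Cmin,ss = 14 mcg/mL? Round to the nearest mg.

1050 mg

τ/t½ = 18/9 ≈ 2, so f = (1/2)^(18/9) ≈ 0.250000.
Cmin,ss = (D/Vd)·f/(1−f), so D = Cmin,ss·Vd·(1−f)/f.
D = 14 × 25 × (1−f)/f ≈ 14 × 25 × 3.00000 ≈ 1050.00 mg.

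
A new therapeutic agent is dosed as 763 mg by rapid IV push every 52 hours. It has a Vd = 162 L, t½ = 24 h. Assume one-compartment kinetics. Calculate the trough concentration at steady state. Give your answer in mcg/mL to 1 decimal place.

Over one 52-h interval, 52/24 ≈ 2.1667 half-lives elapse, leaving f ≈ 0.2227 of each dose.
Accumulation ratio R = 1/(1 − f) ≈ 1/0.7773 ≈ 1.2865.
Single-dose peak C₀ = D/Vd = 763/162 ≈ 4.710 mcg/mL.
Cmax,ss = C₀/(1 − f) ≈ 4.710/0.7773 ≈ 6.059 mcg/mL.
Steady-state trough Cmin,ss = Cmax,ss·f ≈ 6.059 × 0.2227 ≈ 1.349 mcg/mL.

1.3 mcg/mL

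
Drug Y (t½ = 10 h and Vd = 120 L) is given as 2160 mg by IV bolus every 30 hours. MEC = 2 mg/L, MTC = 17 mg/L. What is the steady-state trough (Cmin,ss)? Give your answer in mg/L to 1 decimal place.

τ = 30 h = 3 half-lives, so f = (1/2)^3 = 0.125.
At steady state, R = 1/(1 − 0.125) = 8/7.
Single-dose peak C₀ = D/Vd = 2160/120 = 18 mg/L.
Steady-state peak Cmax,ss = C₀·R = 18 × 8/7 ≈ 20.571 mg/L.
Steady-state trough Cmin,ss = Cmax,ss·f ≈ 20.571 × 0.125 ≈ 2.571 mg/L.
Trough 2.6 mg/L vs MEC 2 mg/L: adequate.

2.6 mg/L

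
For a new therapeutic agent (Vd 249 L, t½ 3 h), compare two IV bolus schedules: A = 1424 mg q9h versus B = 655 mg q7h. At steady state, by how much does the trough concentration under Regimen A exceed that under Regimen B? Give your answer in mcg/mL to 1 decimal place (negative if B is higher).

Regimen A: f = (1/2)^(9/3) ≈ 0.1250; Cmin,ss = (1424/249)·f/(1−f) ≈ 0.817 mcg/mL.
Regimen B: f = (1/2)^(7/3) ≈ 0.1984; Cmin,ss = (655/249)·f/(1−f) ≈ 0.651 mcg/mL.
Difference ≈ 0.817 − 0.651 ≈ 0.166 mcg/mL.

0.2 mcg/mL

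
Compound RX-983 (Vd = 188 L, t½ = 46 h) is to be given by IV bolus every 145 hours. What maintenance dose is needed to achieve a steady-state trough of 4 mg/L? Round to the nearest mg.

τ/t½ = 145/46 ≈ 3.1522, so f = (1/2)^(145/46) ≈ 0.112487.
Cmin,ss = (D/Vd)·f/(1−f), so D = Cmin,ss·Vd·(1−f)/f.
D = 4 × 188 × (1−f)/f ≈ 4 × 188 × 7.88992 ≈ 5933.22 mg.

5933 mg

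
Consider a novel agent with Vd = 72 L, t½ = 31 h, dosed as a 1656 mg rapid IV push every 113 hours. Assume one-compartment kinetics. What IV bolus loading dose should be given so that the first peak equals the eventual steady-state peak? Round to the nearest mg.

1800 mg

f = (1/2)^(113/31) ≈ 0.079928; accumulation ratio R = 1/(1−f) ≈ 1.08687.
Loading dose to hit Cmax,ss on first dose: D_load = D_maint·R ≈ 1656 × 1.08687 ≈ 1799.86 mg.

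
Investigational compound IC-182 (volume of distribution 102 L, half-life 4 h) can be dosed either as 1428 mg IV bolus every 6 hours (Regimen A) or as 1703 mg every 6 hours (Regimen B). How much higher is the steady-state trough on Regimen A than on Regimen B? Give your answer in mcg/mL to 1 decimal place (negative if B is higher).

Regimen A: f = (1/2)^(6/4) ≈ 0.3536; Cmin,ss = (1428/102)·f/(1−f) ≈ 7.658 mcg/mL.
Regimen B: f = (1/2)^(6/4) ≈ 0.3536; Cmin,ss = (1703/102)·f/(1−f) ≈ 9.133 mcg/mL.
Difference ≈ 7.658 − 9.133 ≈ -1.475 mcg/mL.

-1.5 mcg/mL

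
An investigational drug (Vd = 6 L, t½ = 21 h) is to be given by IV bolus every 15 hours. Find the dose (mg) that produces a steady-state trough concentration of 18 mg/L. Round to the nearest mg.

τ/t½ = 15/21 ≈ 0.71429, so f = (1/2)^(15/21) ≈ 0.609507.
Cmin,ss = (D/Vd)·f/(1−f), so D = Cmin,ss·Vd·(1−f)/f.
D = 18 × 6 × (1−f)/f ≈ 18 × 6 × 0.64067 ≈ 69.19 mg.

69 mg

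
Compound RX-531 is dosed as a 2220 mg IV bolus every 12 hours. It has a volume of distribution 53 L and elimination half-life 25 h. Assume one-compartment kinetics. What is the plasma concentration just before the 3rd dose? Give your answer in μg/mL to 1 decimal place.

f = (1/2)^(τ/t½) = (1/2)^(12/25) ≈ 0.7170.
C₀ = D/Vd = 2220/53 ≈ 41.887 μg/mL.
Before the 3rd dose, 2 doses have been given. Superposition: Cmin = C₀·(f + f²).
≈ 41.887 × (0.7170 + 0.5141) ≈ 41.887 × 1.2311 ≈ 51.567 μg/mL.

51.6 μg/mL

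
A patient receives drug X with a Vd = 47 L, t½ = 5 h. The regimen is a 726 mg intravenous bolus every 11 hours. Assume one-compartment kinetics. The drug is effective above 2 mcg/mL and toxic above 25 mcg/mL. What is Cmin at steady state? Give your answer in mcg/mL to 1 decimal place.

Over one 11-h interval, 11/5 ≈ 2.2 half-lives elapse, leaving f ≈ 0.2176 of each dose.
Accumulation ratio R = 1/(1 − f) ≈ 1/0.7824 ≈ 1.2781.
Each bolus raises the concentration by D/Vd = 726/47 ≈ 15.447 mcg/mL.
Cmax,ss = C₀/(1 − f) ≈ 15.447/0.7824 ≈ 19.743 mcg/mL.
Steady-state trough Cmin,ss = Cmax,ss·f ≈ 19.743 × 0.2176 ≈ 4.296 mcg/mL.
Trough 4.3 mcg/mL vs MEC 2 mcg/mL: adequate.

4.3 mcg/mL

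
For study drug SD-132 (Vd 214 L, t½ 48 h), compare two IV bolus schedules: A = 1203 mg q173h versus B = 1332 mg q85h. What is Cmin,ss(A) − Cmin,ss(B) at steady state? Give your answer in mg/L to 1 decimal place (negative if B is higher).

-2.1 mg/L

Regimen A: f = (1/2)^(173/48) ≈ 0.0822; Cmin,ss = (1203/214)·f/(1−f) ≈ 0.503 mg/L.
Regimen B: f = (1/2)^(85/48) ≈ 0.2930; Cmin,ss = (1332/214)·f/(1−f) ≈ 2.580 mg/L.
Difference ≈ 0.503 − 2.580 ≈ -2.077 mg/L.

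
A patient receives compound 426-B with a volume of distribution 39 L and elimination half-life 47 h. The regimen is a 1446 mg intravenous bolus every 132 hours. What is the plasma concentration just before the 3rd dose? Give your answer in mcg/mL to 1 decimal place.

6.0 mcg/mL

f = (1/2)^(τ/t½) = (1/2)^(132/47) ≈ 0.1427.
C₀ = D/Vd = 1446/39 ≈ 37.077 mcg/mL.
Before the 3rd dose, 2 doses have been given. Superposition: Cmin = C₀·(f + f²).
≈ 37.077 × (0.1427 + 0.0204) ≈ 37.077 × 0.1631 ≈ 6.047 mcg/mL.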